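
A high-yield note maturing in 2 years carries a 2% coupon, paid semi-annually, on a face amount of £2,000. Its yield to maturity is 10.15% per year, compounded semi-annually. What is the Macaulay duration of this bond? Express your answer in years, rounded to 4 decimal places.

1.9677 years

Periodic yield y = 0.05075. Discount each cash flow and weight by its period:
  t   CF        PV=CF/(1+0.05075)^t    t·PV
  1        20.00        19.0340        19.0340
  2        20.00        18.1147        36.2294
  3        20.00        17.2398        51.7193
  4     2,020.00     1,657.1193     6,628.4772
  Σ                  1,711.5078     6,735.4600
Price P = Σ PV = 1,711.5078.
Macaulay duration = Σ(t·PV) / P = 6,735.4600 / 1,711.5078 = 3.93540 half-year periods.
In years: 3.93540 / 2 = 1.96770 years.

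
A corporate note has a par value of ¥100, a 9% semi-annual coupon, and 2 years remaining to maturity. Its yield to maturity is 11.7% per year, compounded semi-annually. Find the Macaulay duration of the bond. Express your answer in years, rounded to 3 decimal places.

Periodic yield y = 0.0585. Discount each cash flow and weight by its period:
  t   CF        PV=CF/(1+0.0585)^t    t·PV
  1         4.50         4.2513         4.2513
  2         4.50         4.0163         8.0327
  3         4.50         3.7944        11.3831
  4       104.50        83.2440       332.9759
  Σ                     95.3060       356.6430
Price P = Σ PV = 95.3060.
Macaulay duration = Σ(t·PV) / P = 356.6430 / 95.3060 = 3.74208 half-year periods.
In years: 3.74208 / 2 = 1.87104 years.

1.871 years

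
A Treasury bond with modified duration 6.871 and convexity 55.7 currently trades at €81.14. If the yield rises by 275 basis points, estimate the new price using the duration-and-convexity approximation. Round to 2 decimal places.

Duration effect: -D_mod·Δy = -6.871 × (+0.0275) = -0.1889525
Convexity effect: ½·C·(Δy)² = 0.5 × 55.7 × (0.0275)² = +0.0210615625
ΔP/P ≈ -0.1889525 + 0.0210615625 = -0.1678909375
New price ≈ 81.14 × (1 - 0.1678909375) = 67.51732933125.

€67.52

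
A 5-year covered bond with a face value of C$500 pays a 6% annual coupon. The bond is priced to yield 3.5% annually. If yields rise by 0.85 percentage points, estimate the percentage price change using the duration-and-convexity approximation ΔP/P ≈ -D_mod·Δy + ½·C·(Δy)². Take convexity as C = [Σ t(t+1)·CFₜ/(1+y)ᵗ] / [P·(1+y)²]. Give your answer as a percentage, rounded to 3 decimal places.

With y = 0.035:
  t   CF        PV=CF/(1+0.035)^t    t·PV        t(t+1)·PV
  1        30.00        28.9855        28.9855          57.9710
  2        30.00        28.0053        56.0106         168.0319
  3        30.00        27.0583        81.1748         324.6994
  4        30.00        26.1433       104.5731         522.8653
  5       530.00       446.2458     2,231.2289      13,387.3734
  Σ                    556.4382     2,501.9730      14,460.9410
P = 556.4382; D_Mac = 4.49641 yrs; D_mod = 4.34436 yrs; C = 24.26046.
Duration effect: -4.34436 × (+0.0085) = -0.036927
Convexity effect: 0.5 × 24.26046 × (0.0085)² = +0.0008764
ΔP/P ≈ -0.036927 + 0.0008764 = -0.036051 = -3.6051%.

-3.605%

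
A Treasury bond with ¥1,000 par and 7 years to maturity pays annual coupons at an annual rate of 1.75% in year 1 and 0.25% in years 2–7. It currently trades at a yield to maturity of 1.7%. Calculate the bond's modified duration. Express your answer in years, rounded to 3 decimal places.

6.735 years

Periodic yield y = 0.017. First find Macaulay duration:
  t   CF        PV=CF/(1+0.017)^t    t·PV
  1        17.50        17.2075        17.2075
  2         2.50         2.4171         4.8342
  3         2.50         2.3767         7.1301
  4         2.50         2.3370         9.3479
  5         2.50         2.2979        11.4896
  6         2.50         2.2595        13.5571
  7     1,002.50       890.9180     6,236.4257
  Σ                    919.8137     6,299.9921
P = 919.8137; Macaulay duration = 6,299.9921 / 919.8137 = 6.84920 years.
Modified duration = D_Mac / (1 + y) = 6.84920 / 1.017 = 6.73471 years.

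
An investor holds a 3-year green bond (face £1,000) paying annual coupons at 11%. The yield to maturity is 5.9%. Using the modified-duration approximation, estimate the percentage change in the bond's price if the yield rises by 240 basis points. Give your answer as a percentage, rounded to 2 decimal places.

-6.19%

Periodic yield y = 0.059. Modified duration first:
  t   CF        PV=CF/(1+0.059)^t    t·PV
  1       110.00       103.8716       103.8716
  2       110.00        98.0846       196.1692
  3     1,110.00       934.6201     2,803.8602
  Σ                  1,136.5762     3,103.9009
P = 1,136.5762; D_Mac = 2.73092 yrs; D_mod = 2.73092/(1+0.059) = 2.57877 yrs.
ΔP/P ≈ -D_mod · Δy = -2.57877 × (+0.024) = -0.061891 = -6.1891%.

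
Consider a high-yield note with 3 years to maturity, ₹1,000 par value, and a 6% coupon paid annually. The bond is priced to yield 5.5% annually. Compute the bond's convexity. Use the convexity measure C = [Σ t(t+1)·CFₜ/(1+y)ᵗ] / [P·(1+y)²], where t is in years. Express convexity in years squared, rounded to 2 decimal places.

9.99

With y = 0.055:
  t   CF        PV=CF/(1+0.055)^t    t·PV        t(t+1)·PV
  1        60.00        56.8720        56.8720         113.7441
  2        60.00        53.9071       107.8143         323.4429
  3     1,060.00       902.7105     2,708.1315      10,832.5258
  Σ                  1,013.4897     2,872.8178      11,269.7128
P = 1,013.4897.
Convexity = Σ t(t+1)·PV / [P·(1+y)²] = 11,269.7128 / (1,013.4897 × 1.113025) = 9.99053.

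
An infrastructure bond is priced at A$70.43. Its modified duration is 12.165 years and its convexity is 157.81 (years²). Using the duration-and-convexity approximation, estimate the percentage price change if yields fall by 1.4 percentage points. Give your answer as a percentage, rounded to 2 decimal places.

+18.58%

Duration effect: -D_mod·Δy = -12.165 × (-0.014) = +0.170310
Convexity effect: ½·C·(Δy)² = 0.5 × 157.81 × (-0.014)² = +0.01546538
ΔP/P ≈ +0.170310 + 0.01546538 = +0.18577538
= +18.577538%.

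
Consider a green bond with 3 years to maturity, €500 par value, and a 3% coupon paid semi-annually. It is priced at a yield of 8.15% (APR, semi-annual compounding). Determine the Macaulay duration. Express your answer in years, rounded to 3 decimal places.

2.881 years

Periodic yield y = 0.04075. Discount each cash flow and weight by its period:
  t   CF        PV=CF/(1+0.04075)^t    t·PV
  1         7.50         7.2063         7.2063
  2         7.50         6.9242        13.8484
  3         7.50         6.6531        19.9592
  4         7.50         6.3926        25.5703
  5         7.50         6.1423        30.7114
  6       507.50       399.3535     2,396.1212
  Σ                    432.6720     2,493.4168
Price P = Σ PV = 432.6720.
Macaulay duration = Σ(t·PV) / P = 2,493.4168 / 432.6720 = 5.76283 half-year periods.
In years: 5.76283 / 2 = 2.88142 years.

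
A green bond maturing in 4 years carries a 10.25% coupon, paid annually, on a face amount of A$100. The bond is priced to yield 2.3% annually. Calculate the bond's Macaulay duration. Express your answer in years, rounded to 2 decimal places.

3.54 years

Periodic yield y = 0.023. Discount each cash flow and weight by its year:
  t   CF        PV=CF/(1+0.023)^t    t·PV
  1        10.25        10.0196        10.0196
  2        10.25         9.7943        19.5886
  3        10.25         9.5741        28.7222
  4       110.25       100.6644       402.6577
  Σ                    130.0523       460.9881
Price P = Σ PV = 130.0523.
Macaulay duration = Σ(t·PV) / P = 460.9881 / 130.0523 = 3.54463 years.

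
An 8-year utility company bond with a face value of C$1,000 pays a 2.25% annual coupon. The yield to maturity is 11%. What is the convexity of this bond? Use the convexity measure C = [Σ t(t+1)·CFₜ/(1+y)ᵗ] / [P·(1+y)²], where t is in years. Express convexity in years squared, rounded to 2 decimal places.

With y = 0.11:
  t   CF        PV=CF/(1+0.11)^t    t·PV        t(t+1)·PV
  1        22.50        20.2703        20.2703          40.5405
  2        22.50        18.2615        36.5230         109.5690
  3        22.50        16.4518        49.3554         197.4217
  4        22.50        14.8214        59.2858         296.4289
  5        22.50        13.3527        66.7633         400.5796
  6        22.50        12.0294        72.1765         505.2356
  7        22.50        10.8373        75.8612         606.8896
  8     1,022.50       443.6898     3,549.5187      31,945.6687
  Σ                    549.7143     3,929.7542      34,102.3337
P = 549.7143.
Convexity = Σ t(t+1)·PV / [P·(1+y)²] = 34,102.3337 / (549.7143 × 1.232100) = 50.35019.

50.35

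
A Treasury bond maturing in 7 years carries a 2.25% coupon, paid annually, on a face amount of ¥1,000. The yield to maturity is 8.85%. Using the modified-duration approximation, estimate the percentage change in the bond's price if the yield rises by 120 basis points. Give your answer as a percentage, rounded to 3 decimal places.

-7.088%

Periodic yield y = 0.0885. Modified duration first:
  t   CF        PV=CF/(1+0.0885)^t    t·PV
  1        22.50        20.6706        20.6706
  2        22.50        18.9900        37.9801
  3        22.50        17.4461        52.3382
  4        22.50        16.0276        64.1104
  5        22.50        14.7245        73.6225
  6        22.50        13.5273        81.1639
  7     1,022.50       564.7605     3,953.3232
  Σ                    666.1466     4,283.2089
P = 666.1466; D_Mac = 6.42983 yrs; D_mod = 6.42983/(1+0.0885) = 5.90705 yrs.
ΔP/P ≈ -D_mod · Δy = -5.90705 × (+0.012) = -0.070885 = -7.0885%.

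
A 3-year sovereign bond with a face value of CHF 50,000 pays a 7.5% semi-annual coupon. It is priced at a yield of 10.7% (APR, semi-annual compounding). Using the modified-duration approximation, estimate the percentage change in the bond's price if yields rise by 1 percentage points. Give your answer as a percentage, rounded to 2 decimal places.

Periodic yield y = 0.0535. Modified duration first:
  t   CF        PV=CF/(1+0.0535)^t    t·PV
  1     1,875.00     1,779.7817     1,779.7817
  2     1,875.00     1,689.3988     3,378.7977
  3     1,875.00     1,603.6059     4,810.8178
  4     1,875.00     1,522.1698     6,088.6794
  5     1,875.00     1,444.8693     7,224.3466
  6    51,875.00    37,944.6779   227,668.0671
  Σ                 45,984.5035   250,950.4903
P = 45,984.5035; D_Mac = 5.45728 half-year periods = 2.72864 yrs; D_mod = 2.72864/(1+0.0535) = 2.59007 yrs.
ΔP/P ≈ -D_mod · Δy = -2.59007 × (+0.01) = -0.025901 = -2.5901%.

-2.59%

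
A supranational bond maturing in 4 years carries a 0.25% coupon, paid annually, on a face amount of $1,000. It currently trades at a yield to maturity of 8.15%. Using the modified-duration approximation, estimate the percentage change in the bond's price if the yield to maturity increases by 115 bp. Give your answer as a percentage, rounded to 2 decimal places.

Periodic yield y = 0.0815. Modified duration first:
  t   CF        PV=CF/(1+0.0815)^t    t·PV
  1         2.50         2.3116         2.3116
  2         2.50         2.1374         4.2748
  3         2.50         1.9763         5.9290
  4     1,002.50       732.7879     2,931.1516
  Σ                    739.2132     2,943.6670
P = 739.2132; D_Mac = 3.98216 yrs; D_mod = 3.98216/(1+0.0815) = 3.68207 yrs.
ΔP/P ≈ -D_mod · Δy = -3.68207 × (+0.0115) = -0.042344 = -4.2344%.

-4.23%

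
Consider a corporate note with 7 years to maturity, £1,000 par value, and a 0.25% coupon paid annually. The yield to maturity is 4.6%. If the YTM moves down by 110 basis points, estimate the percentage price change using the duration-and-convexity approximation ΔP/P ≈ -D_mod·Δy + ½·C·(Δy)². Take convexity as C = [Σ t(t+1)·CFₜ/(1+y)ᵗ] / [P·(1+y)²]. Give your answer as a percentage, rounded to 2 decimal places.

With y = 0.046:
  t   CF        PV=CF/(1+0.046)^t    t·PV        t(t+1)·PV
  1         2.50         2.3901         2.3901           4.7801
  2         2.50         2.2849         4.5699          13.7097
  3         2.50         2.1845         6.5534          26.2136
  4         2.50         2.0884         8.3536          41.7680
  5         2.50         1.9966         9.9828          59.8967
  6         2.50         1.9088        11.4525          80.1677
  7     1,002.50       731.7498     5,122.2483      40,977.9866
  Σ                    744.6029     5,165.5506      41,204.5223
P = 744.6029; D_Mac = 6.93732 yrs; D_mod = 6.63224 yrs; C = 50.57743.
Duration effect: -6.63224 × (-0.011) = +0.072955
Convexity effect: 0.5 × 50.57743 × (-0.011)² = +0.0030599
ΔP/P ≈ +0.072955 + 0.0030599 = +0.076015 = +7.6015%.

+7.60%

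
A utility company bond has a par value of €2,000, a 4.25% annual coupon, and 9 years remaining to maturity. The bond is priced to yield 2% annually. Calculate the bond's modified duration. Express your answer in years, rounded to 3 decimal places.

7.636 years

Periodic yield y = 0.02. First find Macaulay duration:
  t   CF        PV=CF/(1+0.02)^t    t·PV
  1        85.00        83.3333        83.3333
  2        85.00        81.6993       163.3987
  3        85.00        80.0974       240.2922
  4        85.00        78.5269       314.1074
  5        85.00        76.9871       384.9356
  6        85.00        75.4776       452.8654
  7        85.00        73.9976       517.9833
  8        85.00        72.5467       580.3735
  9     2,085.00     1,744.6347    15,701.7126
  Σ                  2,367.3007    18,439.0020
P = 2,367.3007; Macaulay duration = 18,439.0020 / 2,367.3007 = 7.78904 years.
Modified duration = D_Mac / (1 + y) = 7.78904 / 1.02 = 7.63631 years.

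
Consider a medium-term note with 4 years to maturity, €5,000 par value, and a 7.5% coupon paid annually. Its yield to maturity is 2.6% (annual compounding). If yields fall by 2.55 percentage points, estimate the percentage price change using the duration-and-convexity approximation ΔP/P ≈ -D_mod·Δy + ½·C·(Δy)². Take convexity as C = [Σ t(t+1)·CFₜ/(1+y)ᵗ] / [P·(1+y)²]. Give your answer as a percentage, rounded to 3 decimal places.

With y = 0.026:
  t   CF        PV=CF/(1+0.026)^t    t·PV        t(t+1)·PV
  1       375.00       365.4971       365.4971         730.9942
  2       375.00       356.2350       712.4699       2,137.4098
  3       375.00       347.2076     1,041.6227       4,166.4908
  4     5,375.00     4,850.5281    19,402.1124      97,010.5621
  Σ                  5,919.4677    21,521.7021     104,045.4569
P = 5,919.4677; D_Mac = 3.63575 yrs; D_mod = 3.54362 yrs; C = 16.69728.
Duration effect: -3.54362 × (-0.0255) = +0.090362
Convexity effect: 0.5 × 16.69728 × (-0.0255)² = +0.0054287
ΔP/P ≈ +0.090362 + 0.0054287 = +0.095791 = +9.5791%.

+9.579%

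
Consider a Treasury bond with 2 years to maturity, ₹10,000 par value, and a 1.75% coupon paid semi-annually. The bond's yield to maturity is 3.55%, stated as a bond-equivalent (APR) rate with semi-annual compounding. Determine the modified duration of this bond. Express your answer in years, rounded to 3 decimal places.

1.939 years

Periodic yield y = 0.01775. First find Macaulay duration:
  t   CF        PV=CF/(1+0.01775)^t    t·PV
  1        87.50        85.9740        85.9740
  2        87.50        84.4745       168.9491
  3        87.50        83.0013       249.0038
  4    10,087.50     9,401.9752    37,607.9010
  Σ                  9,655.4250    38,111.8278
P = 9,655.4250; Macaulay duration = 38,111.8278 / 9,655.4250 = 3.94719 half-year periods = 1.97360 years.
Modified duration = D_Mac / (1 + y) = 1.97360 / 1.01775 = 1.93918 years.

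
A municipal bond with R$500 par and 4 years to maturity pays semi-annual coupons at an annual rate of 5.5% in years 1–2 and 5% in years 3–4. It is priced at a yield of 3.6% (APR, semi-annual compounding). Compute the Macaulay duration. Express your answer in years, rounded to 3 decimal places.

Periodic yield y = 0.018. Discount each cash flow and weight by its period:
  t   CF        PV=CF/(1+0.018)^t    t·PV
  1        13.75        13.5069        13.5069
  2        13.75        13.2681        26.5361
  3        13.75        13.0334        39.1003
  4        13.75        12.8030        51.2120
  5        12.50        11.4333        57.1664
  6        12.50        11.2311        67.3868
  7        12.50        11.0325        77.2278
  8       512.50       444.3361     3,554.6892
  Σ                    530.6445     3,886.8255
Price P = Σ PV = 530.6445.
Macaulay duration = Σ(t·PV) / P = 3,886.8255 / 530.6445 = 7.32473 half-year periods.
In years: 7.32473 / 2 = 3.66236 years.

3.662 years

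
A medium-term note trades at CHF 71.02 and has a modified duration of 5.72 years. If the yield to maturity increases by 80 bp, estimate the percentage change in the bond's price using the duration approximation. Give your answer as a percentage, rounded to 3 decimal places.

Duration approximation: ΔP/P ≈ -D_mod · Δy = -5.72 × (+0.008) = -0.045760.
As a percentage: -4.5760%.

-4.576%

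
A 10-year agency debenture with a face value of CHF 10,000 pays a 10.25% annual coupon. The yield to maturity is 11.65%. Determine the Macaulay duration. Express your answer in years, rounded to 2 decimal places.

Periodic yield y = 0.1165. Discount each cash flow and weight by its year:
  t   CF        PV=CF/(1+0.1165)^t    t·PV
  1     1,025.00       918.0475       918.0475
  2     1,025.00       822.2548     1,644.5096
  3     1,025.00       736.4575     2,209.3725
  4     1,025.00       659.6126     2,638.4505
  5     1,025.00       590.7860     2,953.9302
  6     1,025.00       529.1411     3,174.8466
  7     1,025.00       473.9284     3,317.4991
  8     1,025.00       424.4769     3,395.8151
  9     1,025.00       380.1853     3,421.6677
  10   11,025.00     3,662.6155    36,626.1546
  Σ                  9,197.5056    60,300.2933
Price P = Σ PV = 9,197.5056.
Macaulay duration = Σ(t·PV) / P = 60,300.2933 / 9,197.5056 = 6.55616 years.

6.56 years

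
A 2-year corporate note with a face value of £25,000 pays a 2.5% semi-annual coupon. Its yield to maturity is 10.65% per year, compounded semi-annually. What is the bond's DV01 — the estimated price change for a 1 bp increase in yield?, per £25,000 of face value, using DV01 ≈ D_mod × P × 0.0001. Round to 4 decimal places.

£3.9847

Periodic yield y = 0.05325.
  t   CF        PV=CF/(1+0.05325)^t    t·PV
  1       312.50       296.7007       296.7007
  2       312.50       281.7002       563.4003
  3       312.50       267.4580       802.3740
  4    25,312.50    20,568.8101    82,275.2405
  Σ                 21,414.6690    83,937.7156
P = 21,414.6690; D_Mac = 3.91964 half-year periods = 1.95982 yrs; D_mod = 1.86073 yrs.
DV01 ≈ 1.86073 × 21,414.6690 × 0.0001 = 3.984700.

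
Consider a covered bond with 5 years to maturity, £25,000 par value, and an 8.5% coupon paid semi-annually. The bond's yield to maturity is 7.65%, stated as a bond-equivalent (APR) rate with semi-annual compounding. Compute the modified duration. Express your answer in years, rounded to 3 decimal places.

Periodic yield y = 0.03825. First find Macaulay duration:
  t   CF        PV=CF/(1+0.03825)^t    t·PV
  1     1,062.50     1,023.3566     1,023.3566
  2     1,062.50       985.6553     1,971.3106
  3     1,062.50       949.3429     2,848.0288
  4     1,062.50       914.3683     3,657.4734
  5     1,062.50       880.6822     4,403.4112
  6     1,062.50       848.2372     5,089.4230
  7     1,062.50       816.9874     5,718.9118
  8     1,062.50       786.8889     6,295.1112
  9     1,062.50       757.8993     6,821.0933
  10   26,062.50    17,905.9214   179,059.2143
  Σ                 25,869.3396   216,887.3342
P = 25,869.3396; Macaulay duration = 216,887.3342 / 25,869.3396 = 8.38395 half-year periods = 4.19198 years.
Modified duration = D_Mac / (1 + y) = 4.19198 / 1.03825 = 4.03754 years.

4.038 years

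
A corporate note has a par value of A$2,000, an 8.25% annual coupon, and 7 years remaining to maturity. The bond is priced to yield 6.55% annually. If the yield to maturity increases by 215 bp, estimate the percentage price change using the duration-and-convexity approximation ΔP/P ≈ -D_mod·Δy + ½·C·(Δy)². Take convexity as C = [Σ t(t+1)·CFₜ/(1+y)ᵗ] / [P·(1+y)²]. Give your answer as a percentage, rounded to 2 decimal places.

With y = 0.0655:
  t   CF        PV=CF/(1+0.0655)^t    t·PV        t(t+1)·PV
  1       165.00       154.8569       154.8569         309.7137
  2       165.00       145.3373       290.6746         872.0237
  3       165.00       136.4029       409.2087       1,636.8347
  4       165.00       128.0177       512.0709       2,560.3546
  5       165.00       120.1480       600.7402       3,604.4411
  6       165.00       112.7621       676.5727       4,736.0089
  7     2,165.00     1,388.6210     9,720.3469      77,762.7748
  Σ                  2,186.1459    12,364.4708      91,482.1516
P = 2,186.1459; D_Mac = 5.65583 yrs; D_mod = 5.30815 yrs; C = 36.85957.
Duration effect: -5.30815 × (+0.0215) = -0.114125
Convexity effect: 0.5 × 36.85957 × (0.0215)² = +0.0085192
ΔP/P ≈ -0.114125 + 0.0085192 = -0.105606 = -10.5606%.

-10.56%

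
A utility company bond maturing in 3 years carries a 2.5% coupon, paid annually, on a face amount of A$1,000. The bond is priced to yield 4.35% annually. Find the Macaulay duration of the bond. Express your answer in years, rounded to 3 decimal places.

2.925 years

Periodic yield y = 0.0435. Discount each cash flow and weight by its year:
  t   CF        PV=CF/(1+0.0435)^t    t·PV
  1        25.00        23.9578        23.9578
  2        25.00        22.9591        45.9182
  3     1,025.00       902.0830     2,706.2490
  Σ                    949.0000     2,776.1251
Price P = Σ PV = 949.0000.
Macaulay duration = Σ(t·PV) / P = 2,776.1251 / 949.0000 = 2.92532 years.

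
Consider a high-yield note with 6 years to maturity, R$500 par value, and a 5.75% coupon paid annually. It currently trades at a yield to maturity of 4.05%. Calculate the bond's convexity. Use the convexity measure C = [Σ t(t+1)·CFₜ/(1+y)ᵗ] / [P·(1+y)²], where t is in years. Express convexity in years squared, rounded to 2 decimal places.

With y = 0.0405:
  t   CF        PV=CF/(1+0.0405)^t    t·PV        t(t+1)·PV
  1        28.75        27.6309        27.6309          55.2619
  2        28.75        26.5555        53.1109         159.3327
  3        28.75        25.5218        76.5655         306.2618
  4        28.75        24.5284        98.1137         490.5683
  5        28.75        23.5737       117.8684         707.2105
  6       528.75       416.6754     2,500.0525      17,500.3673
  Σ                    544.4857     2,873.3418      19,219.0025
P = 544.4857.
Convexity = Σ t(t+1)·PV / [P·(1+y)²] = 19,219.0025 / (544.4857 × 1.082640) = 32.60320.

32.60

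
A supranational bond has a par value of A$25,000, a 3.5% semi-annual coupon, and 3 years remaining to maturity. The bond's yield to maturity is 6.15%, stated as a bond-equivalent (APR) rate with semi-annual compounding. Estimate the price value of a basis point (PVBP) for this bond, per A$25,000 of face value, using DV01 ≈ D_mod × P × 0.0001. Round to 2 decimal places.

A$6.46

Periodic yield y = 0.03075.
  t   CF        PV=CF/(1+0.03075)^t    t·PV
  1       437.50       424.4482       424.4482
  2       437.50       411.7858       823.5716
  3       437.50       399.5011     1,198.5034
  4       437.50       387.5830     1,550.3319
  5       437.50       376.0203     1,880.1017
  6    25,437.50    21,210.6690   127,264.0137
  Σ                 23,210.0074   133,140.9706
P = 23,210.0074; D_Mac = 5.73636 half-year periods = 2.86818 yrs; D_mod = 2.78261 yrs.
DV01 ≈ 2.78261 × 23,210.0074 × 0.0001 = 6.458451.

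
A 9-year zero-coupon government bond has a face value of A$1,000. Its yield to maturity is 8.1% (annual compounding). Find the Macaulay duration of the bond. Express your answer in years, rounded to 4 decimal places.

A zero-coupon bond has a single cash flow at maturity, so its Macaulay duration equals its maturity: 9 years.

9.0000 years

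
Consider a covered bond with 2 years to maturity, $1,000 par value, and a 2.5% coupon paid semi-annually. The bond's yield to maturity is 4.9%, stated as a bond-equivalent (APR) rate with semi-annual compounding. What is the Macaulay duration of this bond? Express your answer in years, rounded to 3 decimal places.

Periodic yield y = 0.0245. Discount each cash flow and weight by its period:
  t   CF        PV=CF/(1+0.0245)^t    t·PV
  1        12.50        12.2011        12.2011
  2        12.50        11.9093        23.8186
  3        12.50        11.6245        34.8735
  4     1,012.50       919.0670     3,676.2681
  Σ                    954.8019     3,747.1612
Price P = Σ PV = 954.8019.
Macaulay duration = Σ(t·PV) / P = 3,747.1612 / 954.8019 = 3.92454 half-year periods.
In years: 3.92454 / 2 = 1.96227 years.

1.962 years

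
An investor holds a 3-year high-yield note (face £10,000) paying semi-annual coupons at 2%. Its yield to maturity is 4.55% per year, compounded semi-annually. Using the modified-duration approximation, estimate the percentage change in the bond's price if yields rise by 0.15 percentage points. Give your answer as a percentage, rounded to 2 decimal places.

-0.43%

Periodic yield y = 0.02275. Modified duration first:
  t   CF        PV=CF/(1+0.02275)^t    t·PV
  1       100.00        97.7756        97.7756
  2       100.00        95.6007       191.2014
  3       100.00        93.4742       280.4225
  4       100.00        91.3949       365.5797
  5       100.00        89.3619       446.8097
  6    10,100.00     8,824.7913    52,948.7480
  Σ                  9,292.3986    54,330.5367
P = 9,292.3986; D_Mac = 5.84677 half-year periods = 2.92339 yrs; D_mod = 2.92339/(1+0.02275) = 2.85836 yrs.
ΔP/P ≈ -D_mod · Δy = -2.85836 × (+0.0015) = -0.004288 = -0.4288%.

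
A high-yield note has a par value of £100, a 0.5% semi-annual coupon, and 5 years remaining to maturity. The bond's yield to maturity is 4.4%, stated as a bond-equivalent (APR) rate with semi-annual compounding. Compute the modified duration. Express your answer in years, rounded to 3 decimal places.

Periodic yield y = 0.022. First find Macaulay duration:
  t   CF        PV=CF/(1+0.022)^t    t·PV
  1         0.25         0.2446         0.2446
  2         0.25         0.2394         0.4787
  3         0.25         0.2342         0.7026
  4         0.25         0.2292         0.9166
  5         0.25         0.2242         1.1211
  6         0.25         0.2194         1.3164
  7         0.25         0.2147         1.5027
  8         0.25         0.2101         1.6804
  9         0.25         0.2055         1.8498
  10      100.25        80.6446       806.4462
  Σ                     82.6658       816.2593
P = 82.6658; Macaulay duration = 816.2593 / 82.6658 = 9.87420 half-year periods = 4.93710 years.
Modified duration = D_Mac / (1 + y) = 4.93710 / 1.022 = 4.83082 years.

4.831 years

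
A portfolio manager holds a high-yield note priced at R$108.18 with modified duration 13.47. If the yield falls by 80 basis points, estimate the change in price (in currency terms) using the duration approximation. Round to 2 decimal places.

+R$11.66

Duration approximation: ΔP/P ≈ -D_mod · Δy = -13.47 × (-0.008) = +0.107760.
ΔP ≈ 108.18 × (+0.107760) = +11.6574768.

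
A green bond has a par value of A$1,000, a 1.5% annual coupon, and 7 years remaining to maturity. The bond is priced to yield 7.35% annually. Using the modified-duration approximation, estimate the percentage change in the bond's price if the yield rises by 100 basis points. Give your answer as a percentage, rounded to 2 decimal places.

-6.17%

Periodic yield y = 0.0735. Modified duration first:
  t   CF        PV=CF/(1+0.0735)^t    t·PV
  1        15.00        13.9730        13.9730
  2        15.00        13.0163        26.0326
  3        15.00        12.1251        36.3753
  4        15.00        11.2949        45.1797
  5        15.00        10.5216        52.6079
  6        15.00         9.8012        58.8072
  7     1,015.00       617.8054     4,324.6378
  Σ                    688.5375     4,557.6134
P = 688.5375; D_Mac = 6.61927 yrs; D_mod = 6.61927/(1+0.0735) = 6.16606 yrs.
ΔP/P ≈ -D_mod · Δy = -6.16606 × (+0.01) = -0.061661 = -6.1661%.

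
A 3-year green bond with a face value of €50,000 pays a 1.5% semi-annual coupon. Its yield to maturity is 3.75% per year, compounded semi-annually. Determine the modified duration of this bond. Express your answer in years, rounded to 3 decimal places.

Periodic yield y = 0.01875. First find Macaulay duration:
  t   CF        PV=CF/(1+0.01875)^t    t·PV
  1       375.00       368.0982       368.0982
  2       375.00       361.3233       722.6467
  3       375.00       354.6732     1,064.0197
  4       375.00       348.1455     1,392.5820
  5       375.00       341.7379     1,708.6895
  6    50,375.00    45,061.8823   270,371.2937
  Σ                 46,835.8604   275,627.3297
P = 46,835.8604; Macaulay duration = 275,627.3297 / 46,835.8604 = 5.88496 half-year periods = 2.94248 years.
Modified duration = D_Mac / (1 + y) = 2.94248 / 1.01875 = 2.88833 years.

2.888 years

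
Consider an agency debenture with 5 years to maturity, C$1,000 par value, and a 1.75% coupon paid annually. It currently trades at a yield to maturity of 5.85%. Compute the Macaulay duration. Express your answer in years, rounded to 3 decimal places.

Periodic yield y = 0.0585. Discount each cash flow and weight by its year:
  t   CF        PV=CF/(1+0.0585)^t    t·PV
  1        17.50        16.5328        16.5328
  2        17.50        15.6191        31.2382
  3        17.50        14.7559        44.2677
  4        17.50        13.9404        55.7615
  5     1,017.50       765.7378     3,828.6892
  Σ                    826.5860     3,976.4894
Price P = Σ PV = 826.5860.
Macaulay duration = Σ(t·PV) / P = 3,976.4894 / 826.5860 = 4.81074 years.

4.811 years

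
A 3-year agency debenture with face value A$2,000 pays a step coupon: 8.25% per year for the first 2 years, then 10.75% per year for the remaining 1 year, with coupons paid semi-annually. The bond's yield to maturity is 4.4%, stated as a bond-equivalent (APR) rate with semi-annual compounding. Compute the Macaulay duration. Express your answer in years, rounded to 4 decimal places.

2.7345 years

Periodic yield y = 0.022. Discount each cash flow and weight by its period:
  t   CF        PV=CF/(1+0.022)^t    t·PV
  1        82.50        80.7241        80.7241
  2        82.50        78.9864       157.9727
  3        82.50        77.2861       231.8582
  4        82.50        75.6224       302.4895
  5       107.50        96.4171       482.0854
  6     2,107.50     1,849.5335    11,097.2012
  Σ                  2,258.5695    12,352.3312
Price P = Σ PV = 2,258.5695.
Macaulay duration = Σ(t·PV) / P = 12,352.3312 / 2,258.5695 = 5.46909 half-year periods.
In years: 5.46909 / 2 = 2.73455 years.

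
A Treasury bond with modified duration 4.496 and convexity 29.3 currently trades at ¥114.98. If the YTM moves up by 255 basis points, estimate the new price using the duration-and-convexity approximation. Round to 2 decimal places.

Duration effect: -D_mod·Δy = -4.496 × (+0.0255) = -0.114648
Convexity effect: ½·C·(Δy)² = 0.5 × 29.3 × (0.0255)² = +0.0095261625
ΔP/P ≈ -0.114648 + 0.0095261625 = -0.1051218375
New price ≈ 114.98 × (1 - 0.1051218375) = 102.89309112425.

¥102.89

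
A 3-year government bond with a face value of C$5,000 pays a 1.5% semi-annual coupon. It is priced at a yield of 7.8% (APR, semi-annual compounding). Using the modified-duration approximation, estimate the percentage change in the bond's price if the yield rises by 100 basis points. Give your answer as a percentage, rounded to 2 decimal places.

Periodic yield y = 0.039. Modified duration first:
  t   CF        PV=CF/(1+0.039)^t    t·PV
  1        37.50        36.0924        36.0924
  2        37.50        34.7376        69.4753
  3        37.50        33.4337       100.3011
  4        37.50        32.1787       128.7150
  5        37.50        30.9709       154.8544
  6     5,037.50     4,004.2554    24,025.5326
  Σ                  4,171.6688    24,514.9708
P = 4,171.6688; D_Mac = 5.87654 half-year periods = 2.93827 yrs; D_mod = 2.93827/(1+0.039) = 2.82798 yrs.
ΔP/P ≈ -D_mod · Δy = -2.82798 × (+0.01) = -0.028280 = -2.8280%.

-2.83%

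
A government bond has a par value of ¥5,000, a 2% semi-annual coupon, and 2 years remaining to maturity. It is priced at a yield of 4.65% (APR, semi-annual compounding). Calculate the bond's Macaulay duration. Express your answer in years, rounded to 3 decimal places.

Periodic yield y = 0.02325. Discount each cash flow and weight by its period:
  t   CF        PV=CF/(1+0.02325)^t    t·PV
  1        50.00        48.8639        48.8639
  2        50.00        47.7536        95.5073
  3        50.00        46.6686       140.0058
  4     5,050.00     4,606.4288    18,425.7153
  Σ                  4,749.7150    18,710.0923
Price P = Σ PV = 4,749.7150.
Macaulay duration = Σ(t·PV) / P = 18,710.0923 / 4,749.7150 = 3.93920 half-year periods.
In years: 3.93920 / 2 = 1.96960 years.

1.970 years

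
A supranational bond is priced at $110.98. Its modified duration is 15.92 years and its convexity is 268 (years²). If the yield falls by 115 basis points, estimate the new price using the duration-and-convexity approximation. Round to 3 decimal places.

$133.265

Duration effect: -D_mod·Δy = -15.92 × (-0.0115) = +0.183080
Convexity effect: ½·C·(Δy)² = 0.5 × 268 × (-0.0115)² = +0.0177215
ΔP/P ≈ +0.183080 + 0.0177215 = +0.2008015
New price ≈ 110.98 × (1 + 0.2008015) = 133.26495047.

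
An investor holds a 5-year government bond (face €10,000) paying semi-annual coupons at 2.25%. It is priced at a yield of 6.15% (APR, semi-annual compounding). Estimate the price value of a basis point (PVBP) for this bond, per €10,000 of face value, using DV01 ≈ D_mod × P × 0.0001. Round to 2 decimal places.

€3.83

Periodic yield y = 0.03075.
  t   CF        PV=CF/(1+0.03075)^t    t·PV
  1       112.50       109.1438       109.1438
  2       112.50       105.8878       211.7756
  3       112.50       102.7289       308.1866
  4       112.50        99.6642       398.6568
  5       112.50        96.6909       483.4547
  6       112.50        93.8064       562.8384
  7       112.50        91.0079       637.0553
  8       112.50        88.2929       706.3432
  9       112.50        85.6589       770.9300
  10   10,112.50     7,470.0774    74,700.7737
  Σ                  8,342.9591    78,889.1581
P = 8,342.9591; D_Mac = 9.45578 half-year periods = 4.72789 yrs; D_mod = 4.58684 yrs.
DV01 ≈ 4.58684 × 8,342.9591 × 0.0001 = 3.826784.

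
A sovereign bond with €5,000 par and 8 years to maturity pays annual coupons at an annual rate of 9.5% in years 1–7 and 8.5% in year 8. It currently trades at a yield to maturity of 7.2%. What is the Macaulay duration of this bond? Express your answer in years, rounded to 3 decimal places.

6.077 years

Periodic yield y = 0.072. Discount each cash flow and weight by its year:
  t   CF        PV=CF/(1+0.072)^t    t·PV
  1       475.00       443.0970       443.0970
  2       475.00       413.3368       826.6735
  3       475.00       385.5753     1,156.7260
  4       475.00       359.6785     1,438.7140
  5       475.00       335.5210     1,677.6049
  6       475.00       312.9860     1,877.9159
  7       475.00       291.9645     2,043.7518
  8     5,425.00     3,110.5806    24,884.6448
  Σ                  5,652.7397    34,349.1280
Price P = Σ PV = 5,652.7397.
Macaulay duration = Σ(t·PV) / P = 34,349.1280 / 5,652.7397 = 6.07655 years.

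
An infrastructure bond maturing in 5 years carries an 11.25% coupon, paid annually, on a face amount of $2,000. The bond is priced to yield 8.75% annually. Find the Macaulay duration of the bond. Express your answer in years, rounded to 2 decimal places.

4.13 years

Periodic yield y = 0.0875. Discount each cash flow and weight by its year:
  t   CF        PV=CF/(1+0.0875)^t    t·PV
  1       225.00       206.8966       206.8966
  2       225.00       190.2497       380.4994
  3       225.00       174.9423       524.8268
  4       225.00       160.8664       643.4658
  5     2,225.00     1,462.7957     7,313.9787
  Σ                  2,195.7507     9,069.6672
Price P = Σ PV = 2,195.7507.
Macaulay duration = Σ(t·PV) / P = 9,069.6672 / 2,195.7507 = 4.13055 years.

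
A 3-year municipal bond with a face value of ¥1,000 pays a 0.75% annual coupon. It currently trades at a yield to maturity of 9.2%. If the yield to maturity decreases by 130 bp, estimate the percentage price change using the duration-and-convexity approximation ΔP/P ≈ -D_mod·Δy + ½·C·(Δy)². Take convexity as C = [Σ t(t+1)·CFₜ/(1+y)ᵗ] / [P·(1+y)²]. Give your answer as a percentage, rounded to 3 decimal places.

+3.625%

With y = 0.092:
  t   CF        PV=CF/(1+0.092)^t    t·PV        t(t+1)·PV
  1         7.50         6.8681         6.8681          13.7363
  2         7.50         6.2895        12.5790          37.7370
  3     1,007.50       773.7081     2,321.1243       9,284.4971
  Σ                    786.8657     2,340.5714       9,335.9704
P = 786.8657; D_Mac = 2.97455 yrs; D_mod = 2.72395 yrs; C = 9.94978.
Duration effect: -2.72395 × (-0.013) = +0.035411
Convexity effect: 0.5 × 9.94978 × (-0.013)² = +0.0008408
ΔP/P ≈ +0.035411 + 0.0008408 = +0.036252 = +3.6252%.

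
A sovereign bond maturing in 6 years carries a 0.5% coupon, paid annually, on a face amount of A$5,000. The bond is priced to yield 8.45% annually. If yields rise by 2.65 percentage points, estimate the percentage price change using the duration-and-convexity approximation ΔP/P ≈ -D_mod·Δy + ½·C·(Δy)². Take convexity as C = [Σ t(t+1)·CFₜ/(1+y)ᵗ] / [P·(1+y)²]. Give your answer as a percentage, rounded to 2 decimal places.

With y = 0.0845:
  t   CF        PV=CF/(1+0.0845)^t    t·PV        t(t+1)·PV
  1        25.00        23.0521        23.0521          46.1042
  2        25.00        21.2560        42.5119         127.5358
  3        25.00        19.5998        58.7994         235.1974
  4        25.00        18.0726        72.2906         361.4530
  5        25.00        16.6645        83.3225         499.9349
  6     5,025.00     3,088.5791    18,531.4746     129,720.3221
  Σ                  3,187.2241    18,811.4511     130,990.5474
P = 3,187.2241; D_Mac = 5.90214 yrs; D_mod = 5.44227 yrs; C = 34.94365.
Duration effect: -5.44227 × (+0.0265) = -0.144220
Convexity effect: 0.5 × 34.94365 × (0.0265)² = +0.0122696
ΔP/P ≈ -0.144220 + 0.0122696 = -0.131951 = -13.1951%.

-13.20%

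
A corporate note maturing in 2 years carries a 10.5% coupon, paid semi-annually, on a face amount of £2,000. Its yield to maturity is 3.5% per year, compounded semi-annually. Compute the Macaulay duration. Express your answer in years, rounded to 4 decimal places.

1.8651 years

Periodic yield y = 0.0175. Discount each cash flow and weight by its period:
  t   CF        PV=CF/(1+0.0175)^t    t·PV
  1       105.00       103.1941       103.1941
  2       105.00       101.4193       202.8385
  3       105.00        99.6750       299.0249
  4     2,105.00     1,963.8777     7,855.5106
  Σ                  2,268.1660     8,460.5681
Price P = Σ PV = 2,268.1660.
Macaulay duration = Σ(t·PV) / P = 8,460.5681 / 2,268.1660 = 3.73014 half-year periods.
In years: 3.73014 / 2 = 1.86507 years.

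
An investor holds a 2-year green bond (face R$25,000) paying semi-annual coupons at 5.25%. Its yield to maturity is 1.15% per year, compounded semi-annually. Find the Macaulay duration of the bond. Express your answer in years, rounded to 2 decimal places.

1.93 years

Periodic yield y = 0.00575. Discount each cash flow and weight by its period:
  t   CF        PV=CF/(1+0.00575)^t    t·PV
  1       656.25       652.4981       652.4981
  2       656.25       648.7677     1,297.5354
  3       656.25       645.0586     1,935.1759
  4    25,656.25    25,074.5423   100,298.1691
  Σ                 27,020.8668   104,183.3786
Price P = Σ PV = 27,020.8668.
Macaulay duration = Σ(t·PV) / P = 104,183.3786 / 27,020.8668 = 3.85566 half-year periods.
In years: 3.85566 / 2 = 1.92783 years.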